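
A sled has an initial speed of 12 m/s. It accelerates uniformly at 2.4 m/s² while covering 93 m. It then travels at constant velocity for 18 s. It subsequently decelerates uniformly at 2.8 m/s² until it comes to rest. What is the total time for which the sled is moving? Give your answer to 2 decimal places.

31.80 s

Phase 1 (accelerating): v₀ = 12.0 m/s, a = 2.4 m/s².
v² = v₀² + 2aΔx = 12.0² + 2·2.4·93 = 590 → v = 24.3 m/s
t = (v − v₀)/a = (24.3 − 12.0)/2.4 = 5.12 s

Phase 2 (constant speed): v₀ = 24.3 m/s, a = 0 m/s².
v = v₀ + at = 24.3 + (0)(18) = 24.3 m/s
Δx = v₀t + ½at² = 24.3·18 + 0.5·0·18² = 437 m

Phase 3 (decelerating): v₀ = 24.3 m/s, a = -2.8 m/s².
v = v₀ + at → t = (0 − 24.3) / -2.8 = 8.68 s
v² = v₀² + 2aΔx → Δx = (0² − 24.3²)/(2·-2.8) = 105 m
Total time = 5.12 + 18.0 + 8.68 = 31.8 s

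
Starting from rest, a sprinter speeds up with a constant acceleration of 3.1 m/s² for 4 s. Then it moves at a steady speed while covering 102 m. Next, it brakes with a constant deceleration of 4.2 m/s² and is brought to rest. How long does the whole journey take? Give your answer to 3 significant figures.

Phase 1 (accelerating): v₀ = 0 m/s, a = 3.1 m/s².
v = v₀ + at = 0 + (3.1)(4) = 12.4 m/s
Δx = v₀t + ½at² = 0·4 + 0.5·3.1·4² = 24.8 m

Phase 2 (constant speed): v₀ = 12.4 m/s, a = 0 m/s².
Constant speed: t = d/v = 102/12.4 = 8.23 s

Phase 3 (decelerating): v₀ = 12.4 m/s, a = -4.2 m/s².
v = v₀ + at → t = (0 − 12.4) / -4.2 = 2.95 s
v² = v₀² + 2aΔx → Δx = (0² − 12.4²)/(2·-4.2) = 18.3 m
Total time = 4.00 + 8.23 + 2.95 = 15.2 s

15.2 s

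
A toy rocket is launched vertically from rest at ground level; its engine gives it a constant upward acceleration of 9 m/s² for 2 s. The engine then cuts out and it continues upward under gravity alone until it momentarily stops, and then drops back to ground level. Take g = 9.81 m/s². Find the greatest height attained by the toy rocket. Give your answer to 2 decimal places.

34.51 m

Phase 1 (powered ascent): v₀ = 0 m/s, a = 9 m/s².
v = v₀ + at = 0 + (9)(2) = 18.0 m/s
Δx = v₀t + ½at² = 0·2 + 0.5·9·2² = 18.0 m

Phase 2 (coasting upward): v₀ = 18.0 m/s, a = -9.81 m/s².
v = v₀ + at → t = (0 − 18.0) / -9.81 = 1.83 s
v² = v₀² + 2aΔx → Δx = (0² − 18.0²)/(2·-9.81) = 16.5 m
Maximum height = 18.0 + 16.5 = 34.5 m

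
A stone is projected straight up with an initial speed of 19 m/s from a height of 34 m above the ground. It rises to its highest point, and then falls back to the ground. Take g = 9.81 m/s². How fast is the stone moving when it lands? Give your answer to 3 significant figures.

Phase 1 (rising): v₀ = 19.0 m/s, a = -9.81 m/s².
v = v₀ + at → t = (0 − 19.0) / -9.81 = 1.94 s
v² = v₀² + 2aΔx → Δx = (0² − 19.0²)/(2·-9.81) = 18.4 m

Phase 2 (falling): v₀ = 0 m/s, a = -9.81 m/s².
Falls 52.4 m from rest: t = √(2·52.4/9.81) = 3.27 s; v = g·t = 32.1 m/s.
Final speed = 32.1 m/s

32.1 m/s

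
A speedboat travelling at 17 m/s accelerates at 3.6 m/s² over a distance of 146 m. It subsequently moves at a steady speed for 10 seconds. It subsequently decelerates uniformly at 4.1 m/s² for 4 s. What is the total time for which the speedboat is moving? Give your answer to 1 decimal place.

19.4 s

Phase 1 (accelerating): v₀ = 17.0 m/s, a = 3.6 m/s².
v² = v₀² + 2aΔx = 17.0² + 2·3.6·146 = 1340 → v = 36.6 m/s
t = (v − v₀)/a = (36.6 − 17.0)/3.6 = 5.45 s

Phase 2 (constant speed): v₀ = 36.6 m/s, a = 0 m/s².
v = v₀ + at = 36.6 + (0)(10) = 36.6 m/s
Δx = v₀t + ½at² = 36.6·10 + 0.5·0·10² = 366 m

Phase 3 (decelerating): v₀ = 36.6 m/s, a = -4.1 m/s².
v = v₀ + at = 36.6 + (-4.1)(4) = 20.2 m/s
Δx = v₀t + ½at² = 36.6·4 + 0.5·-4.1·4² = 114 m
Total time = 5.45 + 10.0 + 4.00 = 19.4 s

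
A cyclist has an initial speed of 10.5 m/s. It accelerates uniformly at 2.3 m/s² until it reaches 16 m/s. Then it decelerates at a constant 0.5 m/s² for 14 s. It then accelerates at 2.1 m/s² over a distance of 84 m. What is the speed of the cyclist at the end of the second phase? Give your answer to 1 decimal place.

9.0 m/s

Phase 1 (accelerating): v₀ = 10.5 m/s, a = 2.3 m/s².
v = v₀ + at → t = (16 − 10.5) / 2.3 = 2.39 s
v² = v₀² + 2aΔx → Δx = (16² − 10.5²)/(2·2.3) = 31.7 m

Phase 2 (decelerating): v₀ = 16.0 m/s, a = -0.5 m/s².
v = v₀ + at = 16.0 + (-0.5)(14) = 9.00 m/s
Δx = v₀t + ½at² = 16.0·14 + 0.5·-0.5·14² = 175 m
Speed at end of phase 2 = 9.00 m/s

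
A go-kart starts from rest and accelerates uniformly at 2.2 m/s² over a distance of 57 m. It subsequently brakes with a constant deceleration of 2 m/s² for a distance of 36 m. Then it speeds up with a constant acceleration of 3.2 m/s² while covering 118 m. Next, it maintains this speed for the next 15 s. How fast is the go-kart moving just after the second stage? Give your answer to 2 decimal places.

10.33 m/s

Phase 1 (accelerating): v₀ = 0 m/s, a = 2.2 m/s².
v² = v₀² + 2aΔx = 0² + 2·2.2·57 = 251 → v = 15.8 m/s
t = (v − v₀)/a = (15.8 − 0)/2.2 = 7.20 s

Phase 2 (decelerating): v₀ = 15.8 m/s, a = -2 m/s².
v² = v₀² + 2aΔx = 15.8² + 2·-2·36 = 107 → v = 10.3 m/s
t = (v − v₀)/a = (10.3 − 15.8)/-2 = 2.75 s
Speed at end of phase 2 = 10.3 m/s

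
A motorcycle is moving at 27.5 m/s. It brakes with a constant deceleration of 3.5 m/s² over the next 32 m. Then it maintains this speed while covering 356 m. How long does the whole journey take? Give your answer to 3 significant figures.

16.7 s

Phase 1 (decelerating): v₀ = 27.5 m/s, a = -3.5 m/s².
v² = v₀² + 2aΔx = 27.5² + 2·-3.5·32 = 532 → v = 23.1 m/s
t = (v − v₀)/a = (23.1 − 27.5)/-3.5 = 1.27 s

Phase 2 (constant speed): v₀ = 23.1 m/s, a = 0 m/s².
Constant speed: t = d/v = 356/23.1 = 15.4 s
Total time = 1.27 + 15.4 = 16.7 s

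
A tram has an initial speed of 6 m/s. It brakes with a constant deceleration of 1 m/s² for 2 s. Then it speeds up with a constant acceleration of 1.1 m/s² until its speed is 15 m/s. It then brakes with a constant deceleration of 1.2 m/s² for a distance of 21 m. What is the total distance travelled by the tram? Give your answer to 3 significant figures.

126 m

Phase 1 (decelerating): v₀ = 6.00 m/s, a = -1 m/s².
v = v₀ + at = 6.00 + (-1)(2) = 4.00 m/s
Δx = v₀t + ½at² = 6.00·2 + 0.5·-1·2² = 10.0 m

Phase 2 (accelerating): v₀ = 4.00 m/s, a = 1.1 m/s².
v = v₀ + at → t = (15 − 4.00) / 1.1 = 10.0 s
v² = v₀² + 2aΔx → Δx = (15² − 4.00²)/(2·1.1) = 95.0 m

Phase 3 (decelerating): v₀ = 15.0 m/s, a = -1.2 m/s².
v² = v₀² + 2aΔx = 15.0² + 2·-1.2·21 = 175 → v = 13.2 m/s
t = (v − v₀)/a = (13.2 − 15.0)/-1.2 = 1.49 s
Total distance = 10.0 + 95.0 + 21.0 = 126 m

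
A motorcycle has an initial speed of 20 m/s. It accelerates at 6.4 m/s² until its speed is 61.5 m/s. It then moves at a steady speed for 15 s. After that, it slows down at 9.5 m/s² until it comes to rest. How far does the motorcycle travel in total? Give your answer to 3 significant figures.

Phase 1 (accelerating): v₀ = 20.0 m/s, a = 6.4 m/s².
v = v₀ + at → t = (61.5 − 20.0) / 6.4 = 6.48 s
v² = v₀² + 2aΔx → Δx = (61.5² − 20.0²)/(2·6.4) = 264 m

Phase 2 (constant speed): v₀ = 61.5 m/s, a = 0 m/s².
v = v₀ + at = 61.5 + (0)(15) = 61.5 m/s
Δx = v₀t + ½at² = 61.5·15 + 0.5·0·15² = 922 m

Phase 3 (decelerating): v₀ = 61.5 m/s, a = -9.5 m/s².
v = v₀ + at → t = (0 − 61.5) / -9.5 = 6.47 s
v² = v₀² + 2aΔx → Δx = (0² − 61.5²)/(2·-9.5) = 199 m
Total distance = 264 + 922 + 199 = 1390 m

1390 m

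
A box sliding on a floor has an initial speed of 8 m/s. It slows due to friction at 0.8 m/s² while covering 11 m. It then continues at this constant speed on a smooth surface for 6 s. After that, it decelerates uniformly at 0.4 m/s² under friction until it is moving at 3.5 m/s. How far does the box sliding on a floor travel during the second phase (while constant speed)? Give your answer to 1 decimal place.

40.9 m

Phase 1 (decelerating): v₀ = 8.00 m/s, a = -0.8 m/s².
v² = v₀² + 2aΔx = 8.00² + 2·-0.8·11 = 46.4 → v = 6.81 m/s
t = (v − v₀)/a = (6.81 − 8.00)/-0.8 = 1.49 s

Phase 2 (constant speed): v₀ = 6.81 m/s, a = 0 m/s².
v = v₀ + at = 6.81 + (0)(6) = 6.81 m/s
Δx = v₀t + ½at² = 6.81·6 + 0.5·0·6² = 40.9 m
Distance in phase 2 = 40.9 m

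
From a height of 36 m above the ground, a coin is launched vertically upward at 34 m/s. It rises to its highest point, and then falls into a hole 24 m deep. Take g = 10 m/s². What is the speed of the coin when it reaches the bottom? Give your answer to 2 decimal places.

48.54 m/s

Phase 1 (rising): v₀ = 34.0 m/s, a = -10 m/s².
v = v₀ + at → t = (0 − 34.0) / -10 = 3.40 s
v² = v₀² + 2aΔx → Δx = (0² − 34.0²)/(2·-10) = 57.8 m

Phase 2 (falling): v₀ = 0 m/s, a = -10 m/s².
Falls 118 m from rest: t = √(2·118/10) = 4.85 s; v = g·t = 48.5 m/s.
Final speed = 48.5 m/s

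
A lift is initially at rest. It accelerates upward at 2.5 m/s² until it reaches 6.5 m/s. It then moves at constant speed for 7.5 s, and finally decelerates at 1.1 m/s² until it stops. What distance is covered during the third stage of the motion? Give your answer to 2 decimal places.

Phase 1 (accelerating): v₀ = 0 m/s, a = 2.5 m/s².
v = v₀ + at → t = (6.5 − 0) / 2.5 = 2.60 s
v² = v₀² + 2aΔx → Δx = (6.5² − 0²)/(2·2.5) = 8.45 m

Phase 2 (constant speed): v₀ = 6.50 m/s, a = 0 m/s².
v = v₀ + at = 6.50 + (0)(7.5) = 6.50 m/s
Δx = v₀t + ½at² = 6.50·7.5 + 0.5·0·7.5² = 48.8 m

Phase 3 (decelerating): v₀ = 6.50 m/s, a = -1.1 m/s².
v = v₀ + at → t = (0 − 6.50) / -1.1 = 5.91 s
v² = v₀² + 2aΔx → Δx = (0² − 6.50²)/(2·-1.1) = 19.2 m
Distance in phase 3 = 19.2 m

19.20 m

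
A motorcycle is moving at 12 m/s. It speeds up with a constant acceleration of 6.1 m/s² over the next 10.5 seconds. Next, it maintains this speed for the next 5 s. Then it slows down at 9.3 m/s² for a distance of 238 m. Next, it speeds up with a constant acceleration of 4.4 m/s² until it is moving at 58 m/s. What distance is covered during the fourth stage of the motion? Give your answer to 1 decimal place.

Phase 1 (accelerating): v₀ = 12.0 m/s, a = 6.1 m/s².
v = v₀ + at = 12.0 + (6.1)(10.5) = 76.0 m/s
Δx = v₀t + ½at² = 12.0·10.5 + 0.5·6.1·10.5² = 462 m

Phase 2 (constant speed): v₀ = 76.0 m/s, a = 0 m/s².
v = v₀ + at = 76.0 + (0)(5) = 76.0 m/s
Δx = v₀t + ½at² = 76.0·5 + 0.5·0·5² = 380 m

Phase 3 (decelerating): v₀ = 76.0 m/s, a = -9.3 m/s².
v² = v₀² + 2aΔx = 76.0² + 2·-9.3·238 = 1360 → v = 36.8 m/s
t = (v − v₀)/a = (36.8 − 76.0)/-9.3 = 4.22 s

Phase 4 (accelerating): v₀ = 36.8 m/s, a = 4.4 m/s².
v = v₀ + at → t = (58 − 36.8) / 4.4 = 4.81 s
v² = v₀² + 2aΔx → Δx = (58² − 36.8²)/(2·4.4) = 228 m
Distance in phase 4 = 228 m

228.1 m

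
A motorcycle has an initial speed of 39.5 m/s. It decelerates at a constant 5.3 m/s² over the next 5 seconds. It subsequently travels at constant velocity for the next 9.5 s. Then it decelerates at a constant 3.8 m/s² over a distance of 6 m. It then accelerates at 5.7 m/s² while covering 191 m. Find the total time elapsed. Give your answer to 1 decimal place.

21.5 s

Phase 1 (decelerating): v₀ = 39.5 m/s, a = -5.3 m/s².
v = v₀ + at = 39.5 + (-5.3)(5) = 13.0 m/s
Δx = v₀t + ½at² = 39.5·5 + 0.5·-5.3·5² = 131 m

Phase 2 (constant speed): v₀ = 13.0 m/s, a = 0 m/s².
v = v₀ + at = 13.0 + (0)(9.5) = 13.0 m/s
Δx = v₀t + ½at² = 13.0·9.5 + 0.5·0·9.5² = 124 m

Phase 3 (decelerating): v₀ = 13.0 m/s, a = -3.8 m/s².
v² = v₀² + 2aΔx = 13.0² + 2·-3.8·6 = 123 → v = 11.1 m/s
t = (v − v₀)/a = (11.1 − 13.0)/-3.8 = 0.498 s

Phase 4 (accelerating): v₀ = 11.1 m/s, a = 5.7 m/s².
v² = v₀² + 2aΔx = 11.1² + 2·5.7·191 = 2300 → v = 48.0 m/s
t = (v − v₀)/a = (48.0 − 11.1)/5.7 = 6.47 s
Total time = 5.00 + 9.50 + 0.498 + 6.47 = 21.5 s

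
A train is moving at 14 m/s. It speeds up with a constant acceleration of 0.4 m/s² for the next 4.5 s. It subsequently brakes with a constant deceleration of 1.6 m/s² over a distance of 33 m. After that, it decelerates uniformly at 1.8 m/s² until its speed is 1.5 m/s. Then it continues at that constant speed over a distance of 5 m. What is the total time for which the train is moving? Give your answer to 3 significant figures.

16.0 s

Phase 1 (accelerating): v₀ = 14.0 m/s, a = 0.4 m/s².
v = v₀ + at = 14.0 + (0.4)(4.5) = 15.8 m/s
Δx = v₀t + ½at² = 14.0·4.5 + 0.5·0.4·4.5² = 67.0 m

Phase 2 (decelerating): v₀ = 15.8 m/s, a = -1.6 m/s².
v² = v₀² + 2aΔx = 15.8² + 2·-1.6·33 = 144 → v = 12.0 m/s
t = (v − v₀)/a = (12.0 − 15.8)/-1.6 = 2.37 s

Phase 3 (decelerating): v₀ = 12.0 m/s, a = -1.8 m/s².
v = v₀ + at → t = (1.5 − 12.0) / -1.8 = 5.83 s
v² = v₀² + 2aΔx → Δx = (1.5² − 12.0²)/(2·-1.8) = 39.4 m

Phase 4 (constant speed): v₀ = 1.50 m/s, a = 0 m/s².
Constant speed: t = d/v = 5/1.50 = 3.33 s
Total time = 4.50 + 2.37 + 5.83 + 3.33 = 16.0 s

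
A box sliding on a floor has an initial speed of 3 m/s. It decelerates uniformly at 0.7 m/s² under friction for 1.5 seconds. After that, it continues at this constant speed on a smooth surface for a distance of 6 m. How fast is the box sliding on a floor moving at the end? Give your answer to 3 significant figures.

Phase 1 (decelerating): v₀ = 3.00 m/s, a = -0.7 m/s².
v = v₀ + at = 3.00 + (-0.7)(1.5) = 1.95 m/s
Δx = v₀t + ½at² = 3.00·1.5 + 0.5·-0.7·1.5² = 3.71 m

Phase 2 (constant speed): v₀ = 1.95 m/s, a = 0 m/s².
Constant speed: t = d/v = 6/1.95 = 3.08 s
Final speed = 1.95 m/s

1.95 m/s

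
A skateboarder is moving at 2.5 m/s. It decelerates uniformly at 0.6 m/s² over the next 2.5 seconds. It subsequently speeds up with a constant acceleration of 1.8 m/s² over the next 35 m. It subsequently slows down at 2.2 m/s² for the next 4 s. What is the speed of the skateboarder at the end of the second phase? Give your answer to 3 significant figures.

11.3 m/s

Phase 1 (decelerating): v₀ = 2.50 m/s, a = -0.6 m/s².
v = v₀ + at = 2.50 + (-0.6)(2.5) = 1.00 m/s
Δx = v₀t + ½at² = 2.50·2.5 + 0.5·-0.6·2.5² = 4.38 m

Phase 2 (accelerating): v₀ = 1.00 m/s, a = 1.8 m/s².
v² = v₀² + 2aΔx = 1.00² + 2·1.8·35 = 127 → v = 11.3 m/s
t = (v − v₀)/a = (11.3 − 1.00)/1.8 = 5.71 s
Speed at end of phase 2 = 11.3 m/s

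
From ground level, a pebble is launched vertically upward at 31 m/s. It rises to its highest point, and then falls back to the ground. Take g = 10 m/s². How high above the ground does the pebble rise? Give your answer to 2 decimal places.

Phase 1 (rising): v₀ = 31.0 m/s, a = -10 m/s².
v = v₀ + at → t = (0 − 31.0) / -10 = 3.10 s
v² = v₀² + 2aΔx → Δx = (0² − 31.0²)/(2·-10) = 48.0 m
Maximum height = 48.0 m

48.05 m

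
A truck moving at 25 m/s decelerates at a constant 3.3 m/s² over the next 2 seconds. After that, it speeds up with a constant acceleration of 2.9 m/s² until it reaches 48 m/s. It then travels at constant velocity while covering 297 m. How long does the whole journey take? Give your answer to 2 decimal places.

18.39 s

Phase 1 (decelerating): v₀ = 25.0 m/s, a = -3.3 m/s².
v = v₀ + at = 25.0 + (-3.3)(2) = 18.4 m/s
Δx = v₀t + ½at² = 25.0·2 + 0.5·-3.3·2² = 43.4 m

Phase 2 (accelerating): v₀ = 18.4 m/s, a = 2.9 m/s².
v = v₀ + at → t = (48 − 18.4) / 2.9 = 10.2 s
v² = v₀² + 2aΔx → Δx = (48² − 18.4²)/(2·2.9) = 339 m

Phase 3 (constant speed): v₀ = 48.0 m/s, a = 0 m/s².
Constant speed: t = d/v = 297/48.0 = 6.19 s
Total time = 2.00 + 10.2 + 6.19 = 18.4 s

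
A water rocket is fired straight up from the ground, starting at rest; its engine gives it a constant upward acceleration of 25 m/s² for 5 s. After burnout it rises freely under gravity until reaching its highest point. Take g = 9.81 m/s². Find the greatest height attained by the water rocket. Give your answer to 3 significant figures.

1110 m

Phase 1 (powered ascent): v₀ = 0 m/s, a = 25 m/s².
v = v₀ + at = 0 + (25)(5) = 125 m/s
Δx = v₀t + ½at² = 0·5 + 0.5·25·5² = 312 m

Phase 2 (coasting upward): v₀ = 125 m/s, a = -9.81 m/s².
v = v₀ + at → t = (0 − 125) / -9.81 = 12.7 s
v² = v₀² + 2aΔx → Δx = (0² − 125²)/(2·-9.81) = 796 m
Maximum height = 312 + 796 = 1110 m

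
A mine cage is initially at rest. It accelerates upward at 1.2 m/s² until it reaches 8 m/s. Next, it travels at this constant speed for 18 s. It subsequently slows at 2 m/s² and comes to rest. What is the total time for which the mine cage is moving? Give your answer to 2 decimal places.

Phase 1 (accelerating): v₀ = 0 m/s, a = 1.2 m/s².
v = v₀ + at → t = (8 − 0) / 1.2 = 6.67 s
v² = v₀² + 2aΔx → Δx = (8² − 0²)/(2·1.2) = 26.7 m

Phase 2 (constant speed): v₀ = 8.00 m/s, a = 0 m/s².
v = v₀ + at = 8.00 + (0)(18) = 8.00 m/s
Δx = v₀t + ½at² = 8.00·18 + 0.5·0·18² = 144 m

Phase 3 (decelerating): v₀ = 8.00 m/s, a = -2 m/s².
v = v₀ + at → t = (0 − 8.00) / -2 = 4.00 s
v² = v₀² + 2aΔx → Δx = (0² − 8.00²)/(2·-2) = 16.0 m
Total time = 6.67 + 18.0 + 4.00 = 28.7 s

28.67 s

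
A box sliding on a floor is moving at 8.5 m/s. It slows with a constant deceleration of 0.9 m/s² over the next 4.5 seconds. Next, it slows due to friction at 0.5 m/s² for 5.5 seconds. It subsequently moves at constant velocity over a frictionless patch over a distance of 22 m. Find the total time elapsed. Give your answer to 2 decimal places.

22.94 s

Phase 1 (decelerating): v₀ = 8.50 m/s, a = -0.9 m/s².
v = v₀ + at = 8.50 + (-0.9)(4.5) = 4.45 m/s
Δx = v₀t + ½at² = 8.50·4.5 + 0.5·-0.9·4.5² = 29.1 m

Phase 2 (decelerating): v₀ = 4.45 m/s, a = -0.5 m/s².
v = v₀ + at = 4.45 + (-0.5)(5.5) = 1.70 m/s
Δx = v₀t + ½at² = 4.45·5.5 + 0.5·-0.5·5.5² = 16.9 m

Phase 3 (constant speed): v₀ = 1.70 m/s, a = 0 m/s².
Constant speed: t = d/v = 22/1.70 = 12.9 s
Total time = 4.50 + 5.50 + 12.9 = 22.9 s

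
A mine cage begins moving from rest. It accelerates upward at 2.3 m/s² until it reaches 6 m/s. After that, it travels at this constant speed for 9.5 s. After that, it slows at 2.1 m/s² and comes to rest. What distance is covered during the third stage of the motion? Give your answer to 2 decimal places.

8.57 m

Phase 1 (accelerating): v₀ = 0 m/s, a = 2.3 m/s².
v = v₀ + at → t = (6 − 0) / 2.3 = 2.61 s
v² = v₀² + 2aΔx → Δx = (6² − 0²)/(2·2.3) = 7.83 m

Phase 2 (constant speed): v₀ = 6.00 m/s, a = 0 m/s².
v = v₀ + at = 6.00 + (0)(9.5) = 6.00 m/s
Δx = v₀t + ½at² = 6.00·9.5 + 0.5·0·9.5² = 57.0 m

Phase 3 (decelerating): v₀ = 6.00 m/s, a = -2.1 m/s².
v = v₀ + at → t = (0 − 6.00) / -2.1 = 2.86 s
v² = v₀² + 2aΔx → Δx = (0² − 6.00²)/(2·-2.1) = 8.57 m
Distance in phase 3 = 8.57 m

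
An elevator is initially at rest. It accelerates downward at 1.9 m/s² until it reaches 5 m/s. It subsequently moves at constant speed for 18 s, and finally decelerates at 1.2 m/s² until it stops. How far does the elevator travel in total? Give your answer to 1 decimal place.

Phase 1 (accelerating): v₀ = 0 m/s, a = 1.9 m/s².
v = v₀ + at → t = (5 − 0) / 1.9 = 2.63 s
v² = v₀² + 2aΔx → Δx = (5² − 0²)/(2·1.9) = 6.58 m

Phase 2 (constant speed): v₀ = 5.00 m/s, a = 0 m/s².
v = v₀ + at = 5.00 + (0)(18) = 5.00 m/s
Δx = v₀t + ½at² = 5.00·18 + 0.5·0·18² = 90.0 m

Phase 3 (decelerating): v₀ = 5.00 m/s, a = -1.2 m/s².
v = v₀ + at → t = (0 − 5.00) / -1.2 = 4.17 s
v² = v₀² + 2aΔx → Δx = (0² − 5.00²)/(2·-1.2) = 10.4 m
Total distance = 6.58 + 90.0 + 10.4 = 107 m

107.0 m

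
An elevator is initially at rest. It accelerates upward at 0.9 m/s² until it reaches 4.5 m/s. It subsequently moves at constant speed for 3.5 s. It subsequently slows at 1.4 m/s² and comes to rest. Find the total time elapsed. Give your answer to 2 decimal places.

11.71 s

Phase 1 (accelerating): v₀ = 0 m/s, a = 0.9 m/s².
v = v₀ + at → t = (4.5 − 0) / 0.9 = 5.00 s
v² = v₀² + 2aΔx → Δx = (4.5² − 0²)/(2·0.9) = 11.2 m

Phase 2 (constant speed): v₀ = 4.50 m/s, a = 0 m/s².
v = v₀ + at = 4.50 + (0)(3.5) = 4.50 m/s
Δx = v₀t + ½at² = 4.50·3.5 + 0.5·0·3.5² = 15.8 m

Phase 3 (decelerating): v₀ = 4.50 m/s, a = -1.4 m/s².
v = v₀ + at → t = (0 − 4.50) / -1.4 = 3.21 s
v² = v₀² + 2aΔx → Δx = (0² − 4.50²)/(2·-1.4) = 7.23 m
Total time = 5.00 + 3.50 + 3.21 = 11.7 s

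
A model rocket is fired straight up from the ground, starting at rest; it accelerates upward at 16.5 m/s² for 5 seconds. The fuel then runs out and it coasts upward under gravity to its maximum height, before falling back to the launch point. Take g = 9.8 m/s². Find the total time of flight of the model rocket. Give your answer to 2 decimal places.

Phase 1 (powered ascent): v₀ = 0 m/s, a = 16.5 m/s².
v = v₀ + at = 0 + (16.5)(5) = 82.5 m/s
Δx = v₀t + ½at² = 0·5 + 0.5·16.5·5² = 206 m

Phase 2 (coasting upward): v₀ = 82.5 m/s, a = -9.8 m/s².
v = v₀ + at → t = (0 − 82.5) / -9.8 = 8.42 s
v² = v₀² + 2aΔx → Δx = (0² − 82.5²)/(2·-9.8) = 347 m

Phase 3 (free fall): v₀ = 0 m/s, a = -9.8 m/s².
Falls 554 m from rest: t = √(2·554/9.8) = 10.6 s; v = g·t = 104 m/s.
Total time = 5.00 + 8.42 + 10.6 = 24.0 s

24.05 s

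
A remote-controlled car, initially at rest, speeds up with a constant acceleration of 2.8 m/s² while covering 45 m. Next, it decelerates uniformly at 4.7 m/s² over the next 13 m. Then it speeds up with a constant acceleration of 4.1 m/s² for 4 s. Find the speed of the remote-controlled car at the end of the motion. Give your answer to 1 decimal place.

Phase 1 (accelerating): v₀ = 0 m/s, a = 2.8 m/s².
v² = v₀² + 2aΔx = 0² + 2·2.8·45 = 252 → v = 15.9 m/s
t = (v − v₀)/a = (15.9 − 0)/2.8 = 5.67 s

Phase 2 (decelerating): v₀ = 15.9 m/s, a = -4.7 m/s².
v² = v₀² + 2aΔx = 15.9² + 2·-4.7·13 = 130 → v = 11.4 m/s
t = (v − v₀)/a = (11.4 − 15.9)/-4.7 = 0.954 s

Phase 3 (accelerating): v₀ = 11.4 m/s, a = 4.1 m/s².
v = v₀ + at = 11.4 + (4.1)(4) = 27.8 m/s
Δx = v₀t + ½at² = 11.4·4 + 0.5·4.1·4² = 78.4 m
Final speed = 27.8 m/s

27.8 m/s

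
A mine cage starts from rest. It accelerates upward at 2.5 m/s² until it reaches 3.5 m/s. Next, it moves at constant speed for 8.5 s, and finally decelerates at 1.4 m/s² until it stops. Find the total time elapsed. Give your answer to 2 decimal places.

Phase 1 (accelerating): v₀ = 0 m/s, a = 2.5 m/s².
v = v₀ + at → t = (3.5 − 0) / 2.5 = 1.40 s
v² = v₀² + 2aΔx → Δx = (3.5² − 0²)/(2·2.5) = 2.45 m

Phase 2 (constant speed): v₀ = 3.50 m/s, a = 0 m/s².
v = v₀ + at = 3.50 + (0)(8.5) = 3.50 m/s
Δx = v₀t + ½at² = 3.50·8.5 + 0.5·0·8.5² = 29.8 m

Phase 3 (decelerating): v₀ = 3.50 m/s, a = -1.4 m/s².
v = v₀ + at → t = (0 − 3.50) / -1.4 = 2.50 s
v² = v₀² + 2aΔx → Δx = (0² − 3.50²)/(2·-1.4) = 4.38 m
Total time = 1.40 + 8.50 + 2.50 = 12.4 s

12.40 s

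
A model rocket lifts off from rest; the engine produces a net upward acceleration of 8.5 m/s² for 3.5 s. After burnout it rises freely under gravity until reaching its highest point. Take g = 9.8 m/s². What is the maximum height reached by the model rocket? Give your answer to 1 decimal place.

97.2 m

Phase 1 (powered ascent): v₀ = 0 m/s, a = 8.5 m/s².
v = v₀ + at = 0 + (8.5)(3.5) = 29.8 m/s
Δx = v₀t + ½at² = 0·3.5 + 0.5·8.5·3.5² = 52.1 m

Phase 2 (coasting upward): v₀ = 29.8 m/s, a = -9.8 m/s².
v = v₀ + at → t = (0 − 29.8) / -9.8 = 3.04 s
v² = v₀² + 2aΔx → Δx = (0² − 29.8²)/(2·-9.8) = 45.2 m
Maximum height = 52.1 + 45.2 = 97.2 m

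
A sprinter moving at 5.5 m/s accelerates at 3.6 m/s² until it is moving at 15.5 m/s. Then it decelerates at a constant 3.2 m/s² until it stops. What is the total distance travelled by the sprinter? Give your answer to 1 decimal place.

66.7 m

Phase 1 (accelerating): v₀ = 5.50 m/s, a = 3.6 m/s².
v = v₀ + at → t = (15.5 − 5.50) / 3.6 = 2.78 s
v² = v₀² + 2aΔx → Δx = (15.5² − 5.50²)/(2·3.6) = 29.2 m

Phase 2 (decelerating): v₀ = 15.5 m/s, a = -3.2 m/s².
v = v₀ + at → t = (0 − 15.5) / -3.2 = 4.84 s
v² = v₀² + 2aΔx → Δx = (0² − 15.5²)/(2·-3.2) = 37.5 m
Total distance = 29.2 + 37.5 = 66.7 m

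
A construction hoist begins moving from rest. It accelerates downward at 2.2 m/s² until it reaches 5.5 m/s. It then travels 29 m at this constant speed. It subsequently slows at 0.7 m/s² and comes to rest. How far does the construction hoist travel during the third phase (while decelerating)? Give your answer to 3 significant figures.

21.6 m

Phase 1 (accelerating): v₀ = 0 m/s, a = 2.2 m/s².
v = v₀ + at → t = (5.5 − 0) / 2.2 = 2.50 s
v² = v₀² + 2aΔx → Δx = (5.5² − 0²)/(2·2.2) = 6.87 m

Phase 2 (constant speed): v₀ = 5.50 m/s, a = 0 m/s².
Constant speed: t = d/v = 29/5.50 = 5.27 s

Phase 3 (decelerating): v₀ = 5.50 m/s, a = -0.7 m/s².
v = v₀ + at → t = (0 − 5.50) / -0.7 = 7.86 s
v² = v₀² + 2aΔx → Δx = (0² − 5.50²)/(2·-0.7) = 21.6 m
Distance in phase 3 = 21.6 m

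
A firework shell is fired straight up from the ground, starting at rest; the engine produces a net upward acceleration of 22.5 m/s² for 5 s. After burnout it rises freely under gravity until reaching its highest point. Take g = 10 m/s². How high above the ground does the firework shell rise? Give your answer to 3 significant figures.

Phase 1 (powered ascent): v₀ = 0 m/s, a = 22.5 m/s².
v = v₀ + at = 0 + (22.5)(5) = 112 m/s
Δx = v₀t + ½at² = 0·5 + 0.5·22.5·5² = 281 m

Phase 2 (coasting upward): v₀ = 112 m/s, a = -10 m/s².
v = v₀ + at → t = (0 − 112) / -10 = 11.2 s
v² = v₀² + 2aΔx → Δx = (0² − 112²)/(2·-10) = 633 m
Maximum height = 281 + 633 = 914 m

914 m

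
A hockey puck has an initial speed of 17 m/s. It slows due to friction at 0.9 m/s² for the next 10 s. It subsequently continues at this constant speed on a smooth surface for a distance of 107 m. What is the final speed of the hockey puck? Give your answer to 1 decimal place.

Phase 1 (decelerating): v₀ = 17.0 m/s, a = -0.9 m/s².
v = v₀ + at = 17.0 + (-0.9)(10) = 8.00 m/s
Δx = v₀t + ½at² = 17.0·10 + 0.5·-0.9·10² = 125 m

Phase 2 (constant speed): v₀ = 8.00 m/s, a = 0 m/s².
Constant speed: t = d/v = 107/8.00 = 13.4 s
Final speed = 8.00 m/s

8.0 m/s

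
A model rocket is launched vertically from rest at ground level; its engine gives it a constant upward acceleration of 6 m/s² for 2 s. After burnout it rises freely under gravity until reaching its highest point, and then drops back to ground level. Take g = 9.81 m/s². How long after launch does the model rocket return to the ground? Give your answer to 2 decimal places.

Phase 1 (powered ascent): v₀ = 0 m/s, a = 6 m/s².
v = v₀ + at = 0 + (6)(2) = 12.0 m/s
Δx = v₀t + ½at² = 0·2 + 0.5·6·2² = 12.0 m

Phase 2 (coasting upward): v₀ = 12.0 m/s, a = -9.81 m/s².
v = v₀ + at → t = (0 − 12.0) / -9.81 = 1.22 s
v² = v₀² + 2aΔx → Δx = (0² − 12.0²)/(2·-9.81) = 7.34 m

Phase 3 (free fall): v₀ = 0 m/s, a = -9.81 m/s².
Falls 19.3 m from rest: t = √(2·19.3/9.81) = 1.99 s; v = g·t = 19.5 m/s.
Total time = 2.00 + 1.22 + 1.99 = 5.21 s

5.21 s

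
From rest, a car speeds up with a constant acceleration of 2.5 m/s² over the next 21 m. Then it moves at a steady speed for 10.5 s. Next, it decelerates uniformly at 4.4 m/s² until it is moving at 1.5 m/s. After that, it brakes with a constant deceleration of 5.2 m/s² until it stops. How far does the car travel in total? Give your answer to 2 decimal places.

Phase 1 (accelerating): v₀ = 0 m/s, a = 2.5 m/s².
v² = v₀² + 2aΔx = 0² + 2·2.5·21 = 105 → v = 10.2 m/s
t = (v − v₀)/a = (10.2 − 0)/2.5 = 4.10 s

Phase 2 (constant speed): v₀ = 10.2 m/s, a = 0 m/s².
v = v₀ + at = 10.2 + (0)(10.5) = 10.2 m/s
Δx = v₀t + ½at² = 10.2·10.5 + 0.5·0·10.5² = 108 m

Phase 3 (decelerating): v₀ = 10.2 m/s, a = -4.4 m/s².
v = v₀ + at → t = (1.5 − 10.2) / -4.4 = 1.99 s
v² = v₀² + 2aΔx → Δx = (1.5² − 10.2²)/(2·-4.4) = 11.7 m

Phase 4 (decelerating): v₀ = 1.50 m/s, a = -5.2 m/s².
v = v₀ + at → t = (0 − 1.50) / -5.2 = 0.288 s
v² = v₀² + 2aΔx → Δx = (0² − 1.50²)/(2·-5.2) = 0.216 m
Total distance = 21.0 + 108 + 11.7 + 0.216 = 140 m

140.49 m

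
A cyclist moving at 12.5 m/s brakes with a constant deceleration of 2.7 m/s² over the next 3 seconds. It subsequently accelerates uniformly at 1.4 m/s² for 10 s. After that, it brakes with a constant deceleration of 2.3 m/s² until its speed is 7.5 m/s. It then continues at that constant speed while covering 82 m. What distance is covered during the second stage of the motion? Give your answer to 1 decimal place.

114.0 m

Phase 1 (decelerating): v₀ = 12.5 m/s, a = -2.7 m/s².
v = v₀ + at = 12.5 + (-2.7)(3) = 4.40 m/s
Δx = v₀t + ½at² = 12.5·3 + 0.5·-2.7·3² = 25.3 m

Phase 2 (accelerating): v₀ = 4.40 m/s, a = 1.4 m/s².
v = v₀ + at = 4.40 + (1.4)(10) = 18.4 m/s
Δx = v₀t + ½at² = 4.40·10 + 0.5·1.4·10² = 114 m
Distance in phase 2 = 114 m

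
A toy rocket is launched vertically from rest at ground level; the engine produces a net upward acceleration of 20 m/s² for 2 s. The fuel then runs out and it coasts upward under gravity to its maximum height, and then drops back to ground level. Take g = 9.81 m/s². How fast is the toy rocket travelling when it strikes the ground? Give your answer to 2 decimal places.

Phase 1 (powered ascent): v₀ = 0 m/s, a = 20 m/s².
v = v₀ + at = 0 + (20)(2) = 40.0 m/s
Δx = v₀t + ½at² = 0·2 + 0.5·20·2² = 40.0 m

Phase 2 (coasting upward): v₀ = 40.0 m/s, a = -9.81 m/s².
v = v₀ + at → t = (0 − 40.0) / -9.81 = 4.08 s
v² = v₀² + 2aΔx → Δx = (0² − 40.0²)/(2·-9.81) = 81.5 m

Phase 3 (free fall): v₀ = 0 m/s, a = -9.81 m/s².
Falls 122 m from rest: t = √(2·122/9.81) = 4.98 s; v = g·t = 48.8 m/s.
Impact speed = 48.8 m/s

48.83 m/s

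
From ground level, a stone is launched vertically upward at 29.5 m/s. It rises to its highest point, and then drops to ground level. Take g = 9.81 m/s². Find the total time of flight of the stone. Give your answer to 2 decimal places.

Phase 1 (rising): v₀ = 29.5 m/s, a = -9.81 m/s².
v = v₀ + at → t = (0 − 29.5) / -9.81 = 3.01 s
v² = v₀² + 2aΔx → Δx = (0² − 29.5²)/(2·-9.81) = 44.4 m

Phase 2 (falling): v₀ = 0 m/s, a = -9.81 m/s².
Falls 44.4 m from rest: t = √(2·44.4/9.81) = 3.01 s; v = g·t = 29.5 m/s.
Total time = 3.01 + 3.01 = 6.01 s

6.01 s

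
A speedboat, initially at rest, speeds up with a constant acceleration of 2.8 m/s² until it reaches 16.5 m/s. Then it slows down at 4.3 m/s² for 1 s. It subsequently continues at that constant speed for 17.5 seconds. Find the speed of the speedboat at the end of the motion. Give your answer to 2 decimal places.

Phase 1 (accelerating): v₀ = 0 m/s, a = 2.8 m/s².
v = v₀ + at → t = (16.5 − 0) / 2.8 = 5.89 s
v² = v₀² + 2aΔx → Δx = (16.5² − 0²)/(2·2.8) = 48.6 m

Phase 2 (decelerating): v₀ = 16.5 m/s, a = -4.3 m/s².
v = v₀ + at = 16.5 + (-4.3)(1) = 12.2 m/s
Δx = v₀t + ½at² = 16.5·1 + 0.5·-4.3·1² = 14.3 m

Phase 3 (constant speed): v₀ = 12.2 m/s, a = 0 m/s².
v = v₀ + at = 12.2 + (0)(17.5) = 12.2 m/s
Δx = v₀t + ½at² = 12.2·17.5 + 0.5·0·17.5² = 214 m
Final speed = 12.2 m/s

12.20 m/s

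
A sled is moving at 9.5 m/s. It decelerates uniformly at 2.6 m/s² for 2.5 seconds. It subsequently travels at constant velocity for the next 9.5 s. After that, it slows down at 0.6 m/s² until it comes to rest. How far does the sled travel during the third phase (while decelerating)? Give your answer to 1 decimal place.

7.5 m

Phase 1 (decelerating): v₀ = 9.50 m/s, a = -2.6 m/s².
v = v₀ + at = 9.50 + (-2.6)(2.5) = 3.00 m/s
Δx = v₀t + ½at² = 9.50·2.5 + 0.5·-2.6·2.5² = 15.6 m

Phase 2 (constant speed): v₀ = 3.00 m/s, a = 0 m/s².
v = v₀ + at = 3.00 + (0)(9.5) = 3.00 m/s
Δx = v₀t + ½at² = 3.00·9.5 + 0.5·0·9.5² = 28.5 m

Phase 3 (decelerating): v₀ = 3.00 m/s, a = -0.6 m/s².
v = v₀ + at → t = (0 − 3.00) / -0.6 = 5.00 s
v² = v₀² + 2aΔx → Δx = (0² − 3.00²)/(2·-0.6) = 7.50 m
Distance in phase 3 = 7.50 m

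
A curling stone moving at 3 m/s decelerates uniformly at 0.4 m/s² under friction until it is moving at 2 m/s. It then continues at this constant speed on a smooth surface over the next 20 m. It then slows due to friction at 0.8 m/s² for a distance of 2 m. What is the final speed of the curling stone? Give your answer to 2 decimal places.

0.89 m/s

Phase 1 (decelerating): v₀ = 3.00 m/s, a = -0.4 m/s².
v = v₀ + at → t = (2 − 3.00) / -0.4 = 2.50 s
v² = v₀² + 2aΔx → Δx = (2² − 3.00²)/(2·-0.4) = 6.25 m

Phase 2 (constant speed): v₀ = 2.00 m/s, a = 0 m/s².
Constant speed: t = d/v = 20/2.00 = 10.0 s

Phase 3 (decelerating): v₀ = 2.00 m/s, a = -0.8 m/s².
v² = v₀² + 2aΔx = 2.00² + 2·-0.8·2 = 0.800 → v = 0.894 m/s
t = (v − v₀)/a = (0.894 − 2.00)/-0.8 = 1.38 s
Final speed = 0.894 m/s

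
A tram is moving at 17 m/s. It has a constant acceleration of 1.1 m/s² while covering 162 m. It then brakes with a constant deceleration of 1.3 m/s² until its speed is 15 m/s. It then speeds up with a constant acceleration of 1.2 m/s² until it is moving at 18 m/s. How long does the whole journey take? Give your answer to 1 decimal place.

Phase 1 (accelerating): v₀ = 17.0 m/s, a = 1.1 m/s².
v² = v₀² + 2aΔx = 17.0² + 2·1.1·162 = 645 → v = 25.4 m/s
t = (v − v₀)/a = (25.4 − 17.0)/1.1 = 7.64 s

Phase 2 (decelerating): v₀ = 25.4 m/s, a = -1.3 m/s².
v = v₀ + at → t = (15 − 25.4) / -1.3 = 8.00 s
v² = v₀² + 2aΔx → Δx = (15² − 25.4²)/(2·-1.3) = 162 m

Phase 3 (accelerating): v₀ = 15.0 m/s, a = 1.2 m/s².
v = v₀ + at → t = (18 − 15.0) / 1.2 = 2.50 s
v² = v₀² + 2aΔx → Δx = (18² − 15.0²)/(2·1.2) = 41.2 m
Total time = 7.64 + 8.00 + 2.50 = 18.1 s

18.1 s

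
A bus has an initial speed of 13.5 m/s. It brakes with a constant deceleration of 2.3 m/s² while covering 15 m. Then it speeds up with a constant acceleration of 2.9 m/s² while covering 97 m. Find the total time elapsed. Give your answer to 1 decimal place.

Phase 1 (decelerating): v₀ = 13.5 m/s, a = -2.3 m/s².
v² = v₀² + 2aΔx = 13.5² + 2·-2.3·15 = 113 → v = 10.6 m/s
t = (v − v₀)/a = (10.6 − 13.5)/-2.3 = 1.24 s

Phase 2 (accelerating): v₀ = 10.6 m/s, a = 2.9 m/s².
v² = v₀² + 2aΔx = 10.6² + 2·2.9·97 = 676 → v = 26.0 m/s
t = (v − v₀)/a = (26.0 − 10.6)/2.9 = 5.29 s
Total time = 1.24 + 5.29 = 6.54 s

6.5 s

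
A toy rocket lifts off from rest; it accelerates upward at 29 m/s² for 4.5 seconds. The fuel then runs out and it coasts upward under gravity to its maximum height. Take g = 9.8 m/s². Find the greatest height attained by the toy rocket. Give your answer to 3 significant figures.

1160 m

Phase 1 (powered ascent): v₀ = 0 m/s, a = 29 m/s².
v = v₀ + at = 0 + (29)(4.5) = 130 m/s
Δx = v₀t + ½at² = 0·4.5 + 0.5·29·4.5² = 294 m

Phase 2 (coasting upward): v₀ = 130 m/s, a = -9.8 m/s².
v = v₀ + at → t = (0 − 130) / -9.8 = 13.3 s
v² = v₀² + 2aΔx → Δx = (0² − 130²)/(2·-9.8) = 869 m
Maximum height = 294 + 869 = 1160 m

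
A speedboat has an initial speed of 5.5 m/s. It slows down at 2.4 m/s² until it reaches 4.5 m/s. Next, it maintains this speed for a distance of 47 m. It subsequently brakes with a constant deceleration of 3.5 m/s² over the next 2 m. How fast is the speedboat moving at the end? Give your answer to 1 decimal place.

2.5 m/s

Phase 1 (decelerating): v₀ = 5.50 m/s, a = -2.4 m/s².
v = v₀ + at → t = (4.5 − 5.50) / -2.4 = 0.417 s
v² = v₀² + 2aΔx → Δx = (4.5² − 5.50²)/(2·-2.4) = 2.08 m

Phase 2 (constant speed): v₀ = 4.50 m/s, a = 0 m/s².
Constant speed: t = d/v = 47/4.50 = 10.4 s

Phase 3 (decelerating): v₀ = 4.50 m/s, a = -3.5 m/s².
v² = v₀² + 2aΔx = 4.50² + 2·-3.5·2 = 6.25 → v = 2.50 m/s
t = (v − v₀)/a = (2.50 − 4.50)/-3.5 = 0.571 s
Final speed = 2.50 m/s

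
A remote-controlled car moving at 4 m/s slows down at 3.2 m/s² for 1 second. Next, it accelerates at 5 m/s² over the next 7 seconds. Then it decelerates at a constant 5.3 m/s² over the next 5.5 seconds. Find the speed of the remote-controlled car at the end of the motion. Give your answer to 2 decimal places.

6.65 m/s

Phase 1 (decelerating): v₀ = 4.00 m/s, a = -3.2 m/s².
v = v₀ + at = 4.00 + (-3.2)(1) = 0.800 m/s
Δx = v₀t + ½at² = 4.00·1 + 0.5·-3.2·1² = 2.40 m

Phase 2 (accelerating): v₀ = 0.800 m/s, a = 5 m/s².
v = v₀ + at = 0.800 + (5)(7) = 35.8 m/s
Δx = v₀t + ½at² = 0.800·7 + 0.5·5·7² = 128 m

Phase 3 (decelerating): v₀ = 35.8 m/s, a = -5.3 m/s².
v = v₀ + at = 35.8 + (-5.3)(5.5) = 6.65 m/s
Δx = v₀t + ½at² = 35.8·5.5 + 0.5·-5.3·5.5² = 117 m
Final speed = 6.65 m/s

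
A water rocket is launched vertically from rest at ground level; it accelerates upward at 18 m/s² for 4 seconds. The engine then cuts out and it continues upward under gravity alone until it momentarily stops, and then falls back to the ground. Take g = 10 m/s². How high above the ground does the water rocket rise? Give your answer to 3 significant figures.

Phase 1 (powered ascent): v₀ = 0 m/s, a = 18 m/s².
v = v₀ + at = 0 + (18)(4) = 72.0 m/s
Δx = v₀t + ½at² = 0·4 + 0.5·18·4² = 144 m

Phase 2 (coasting upward): v₀ = 72.0 m/s, a = -10 m/s².
v = v₀ + at → t = (0 − 72.0) / -10 = 7.20 s
v² = v₀² + 2aΔx → Δx = (0² − 72.0²)/(2·-10) = 259 m
Maximum height = 144 + 259 = 403 m

403 m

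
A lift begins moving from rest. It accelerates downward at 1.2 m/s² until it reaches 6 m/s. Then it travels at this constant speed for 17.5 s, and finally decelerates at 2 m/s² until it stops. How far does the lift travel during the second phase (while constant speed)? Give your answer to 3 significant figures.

Phase 1 (accelerating): v₀ = 0 m/s, a = 1.2 m/s².
v = v₀ + at → t = (6 − 0) / 1.2 = 5.00 s
v² = v₀² + 2aΔx → Δx = (6² − 0²)/(2·1.2) = 15.0 m

Phase 2 (constant speed): v₀ = 6.00 m/s, a = 0 m/s².
v = v₀ + at = 6.00 + (0)(17.5) = 6.00 m/s
Δx = v₀t + ½at² = 6.00·17.5 + 0.5·0·17.5² = 105 m
Distance in phase 2 = 105 m

105 m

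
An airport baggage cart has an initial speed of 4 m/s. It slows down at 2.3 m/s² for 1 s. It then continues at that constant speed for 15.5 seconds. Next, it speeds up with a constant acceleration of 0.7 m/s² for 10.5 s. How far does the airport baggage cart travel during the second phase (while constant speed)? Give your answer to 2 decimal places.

26.35 m

Phase 1 (decelerating): v₀ = 4.00 m/s, a = -2.3 m/s².
v = v₀ + at = 4.00 + (-2.3)(1) = 1.70 m/s
Δx = v₀t + ½at² = 4.00·1 + 0.5·-2.3·1² = 2.85 m

Phase 2 (constant speed): v₀ = 1.70 m/s, a = 0 m/s².
v = v₀ + at = 1.70 + (0)(15.5) = 1.70 m/s
Δx = v₀t + ½at² = 1.70·15.5 + 0.5·0·15.5² = 26.4 m
Distance in phase 2 = 26.4 m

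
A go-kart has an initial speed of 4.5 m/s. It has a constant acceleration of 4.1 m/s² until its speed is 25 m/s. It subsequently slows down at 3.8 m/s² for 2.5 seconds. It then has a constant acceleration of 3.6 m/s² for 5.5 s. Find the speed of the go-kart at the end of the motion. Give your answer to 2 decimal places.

35.30 m/s

Phase 1 (accelerating): v₀ = 4.50 m/s, a = 4.1 m/s².
v = v₀ + at → t = (25 − 4.50) / 4.1 = 5.00 s
v² = v₀² + 2aΔx → Δx = (25² − 4.50²)/(2·4.1) = 73.8 m

Phase 2 (decelerating): v₀ = 25.0 m/s, a = -3.8 m/s².
v = v₀ + at = 25.0 + (-3.8)(2.5) = 15.5 m/s
Δx = v₀t + ½at² = 25.0·2.5 + 0.5·-3.8·2.5² = 50.6 m

Phase 3 (accelerating): v₀ = 15.5 m/s, a = 3.6 m/s².
v = v₀ + at = 15.5 + (3.6)(5.5) = 35.3 m/s
Δx = v₀t + ½at² = 15.5·5.5 + 0.5·3.6·5.5² = 140 m
Final speed = 35.3 m/s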